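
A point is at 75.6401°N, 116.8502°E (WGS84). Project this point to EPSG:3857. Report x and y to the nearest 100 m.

x 13007700 m, y 13213500 m

Web Mercator is spherical with R = a = 6378137 m.
x = R·λ = 6378137 × 2.039420722 = 13007704.763 m.
y = R·ln tan(π/4 + φ/2) = 6378137 × 2.071680767 = 13213463.753 m.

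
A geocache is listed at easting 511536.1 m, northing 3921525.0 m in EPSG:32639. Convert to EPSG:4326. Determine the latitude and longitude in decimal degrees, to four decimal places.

Zone 39N: λ₀ = 51°, k₀ = 0.9996, false easting 500000 m.
Meridian distance M = (N − FN)/k₀ = 3923094.2 m.
Inverse transverse Mercator on WGS84 gives φ = 35.43710033°, λ = 51.12710027°.

lat 35.4371°, lon 51.1271°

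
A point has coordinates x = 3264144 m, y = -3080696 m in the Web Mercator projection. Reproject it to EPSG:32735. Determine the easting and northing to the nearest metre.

Web Mercator inverse (R = 6378137 m) → φ = -26.65710115°, λ = 29.32230445°.
UTM 35S forward: E = 731140.683 m, N = 7049440.679 m.

E 731141 m, N 7049441 m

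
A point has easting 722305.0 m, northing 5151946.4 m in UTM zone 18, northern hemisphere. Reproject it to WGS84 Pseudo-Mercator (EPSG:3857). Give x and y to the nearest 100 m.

Unproject from UTM 18N (λ₀ = -75°) → φ = 46.48439969°, λ = -72.10359997°.
Web Mercator (R = 6378137 m): x = -8026536.034 m, y = 5858317.338 m.

x -8026500 m, y 5858300 m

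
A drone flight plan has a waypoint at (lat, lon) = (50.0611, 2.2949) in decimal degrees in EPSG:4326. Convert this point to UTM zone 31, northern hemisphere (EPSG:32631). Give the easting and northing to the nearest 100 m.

Zone 31 central meridian λ₀ = 6×31 − 183 = 3°; Δλ = -0.7051°.
Transverse Mercator on WGS84 with k₀ = 0.9996 gives E = 449531.839 m, N = 5545662.221 m.

E 449500 m, N 5545700 m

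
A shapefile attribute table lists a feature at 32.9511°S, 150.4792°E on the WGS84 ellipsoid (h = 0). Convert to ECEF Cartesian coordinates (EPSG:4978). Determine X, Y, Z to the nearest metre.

X -4661909 m, Y 2639816 m, Z -3449409 m

WGS84: a = 6378137 m, e² = 0.006694380; N(φ) = a/√(1−e²sin²φ) = 6384462.500 m.
X = (N+h)·cosφ·cosλ = -4661908.680 m; Y = (N+h)·cosφ·sinλ = 2639815.627 m; Z = (N(1−e²)+h)·sinφ = -3449409.097 m.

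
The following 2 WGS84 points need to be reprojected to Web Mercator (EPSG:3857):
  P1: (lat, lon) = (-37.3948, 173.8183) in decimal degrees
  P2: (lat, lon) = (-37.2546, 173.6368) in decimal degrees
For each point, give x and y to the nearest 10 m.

Web Mercator: x = R·λ, y = R·ln tan(π/4+φ/2), R = 6378137 m.
P1 (-37.3948°, 173.8183°) → (19349364.647, -4494280.620) m.
P2 (-37.2546°, 173.6368°) → (19329160.159, -4474654.410) m.

P1: x 19349360 m, y -4494280 m; P2: x 19329160 m, y -4474650 m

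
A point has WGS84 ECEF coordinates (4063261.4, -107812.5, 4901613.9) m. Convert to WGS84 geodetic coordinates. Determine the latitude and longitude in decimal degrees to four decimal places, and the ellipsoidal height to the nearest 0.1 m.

λ = atan2(Y, X) = -1.51990030°; p = √(X²+Y²) = 4064691.5 m.
Bowring's method on WGS84 (a = 6378137 m, b = 6356752.314 m) gives φ = 50.52149992°, h = 2254.833 m.

lat 50.5215°, lon -1.5199°, h 2254.8 m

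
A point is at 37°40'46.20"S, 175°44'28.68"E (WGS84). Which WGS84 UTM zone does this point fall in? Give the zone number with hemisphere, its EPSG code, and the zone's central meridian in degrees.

Zone 60S (EPSG:32760), central meridian 177°

UTM zone = ⌊(λ + 180)/6⌋ + 1; 175.7413° ∈ [174°, 180°) → zone 60.
Hemisphere: S (φ < 0).
Central meridian λ₀ = 6×60 − 183 = 177°.
EPSG code: 32760.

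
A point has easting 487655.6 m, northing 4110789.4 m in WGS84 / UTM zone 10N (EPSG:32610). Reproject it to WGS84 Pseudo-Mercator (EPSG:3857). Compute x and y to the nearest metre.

Unproject from UTM 10N (λ₀ = -123°) → φ = 37.14339970°, λ = -123.13899986°.
Web Mercator (R = 6378137 m): x = -13707770.761 m, y = 4459113.750 m.

x -13707771 m, y 4459114 m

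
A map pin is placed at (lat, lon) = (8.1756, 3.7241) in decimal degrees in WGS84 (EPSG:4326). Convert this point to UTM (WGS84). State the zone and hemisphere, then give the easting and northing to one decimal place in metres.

Zone 31N: E 579762.8 m, N 903782.5 m

Longitude 3.7241° lies in the 6° band [0°, 6°), giving zone 31; latitude is north of the equator, so 31N.
Zone 31 central meridian λ₀ = 6×31 − 183 = 3°; Δλ = +0.7241°.
Transverse Mercator on WGS84 with k₀ = 0.9996 gives E = 579762.766 m, N = 903782.464 m.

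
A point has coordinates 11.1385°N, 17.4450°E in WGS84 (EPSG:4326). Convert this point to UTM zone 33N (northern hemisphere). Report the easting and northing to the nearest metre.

Zone 33 central meridian λ₀ = 6×33 − 183 = 15°; Δλ = +2.4450°.
Transverse Mercator on WGS84 with k₀ = 0.9996 gives E = 767051.241 m, N = 1232394.752 m.

E 767051 m, N 1232395 m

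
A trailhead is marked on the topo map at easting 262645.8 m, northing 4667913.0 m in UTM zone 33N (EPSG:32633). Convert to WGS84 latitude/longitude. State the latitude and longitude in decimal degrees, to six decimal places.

lat 42.127400°, lon 12.128400°

Zone 33N: λ₀ = 15°, k₀ = 0.9996, false easting 500000 m.
Meridian distance M = (N − FN)/k₀ = 4669780.9 m.
Inverse transverse Mercator on WGS84 gives φ = 42.12739994°, λ = 12.12840043°.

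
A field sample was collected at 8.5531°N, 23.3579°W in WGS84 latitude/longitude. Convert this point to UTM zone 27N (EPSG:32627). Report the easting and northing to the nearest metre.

Zone 27 central meridian λ₀ = 6×27 − 183 = -21°; Δλ = -2.3579°.
Transverse Mercator on WGS84 with k₀ = 0.9996 gives E = 240453.071 m, N = 946239.367 m.

E 240453 m, N 946239 m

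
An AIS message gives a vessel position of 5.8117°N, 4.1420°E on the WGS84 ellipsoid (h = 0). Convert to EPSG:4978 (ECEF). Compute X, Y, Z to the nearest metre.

WGS84: a = 6378137 m, e² = 0.006694380; N(φ) = a/√(1−e²sin²φ) = 6378355.911 m.
X = (N+h)·cosφ·cosλ = 6328997.525 m; Y = (N+h)·cosφ·sinλ = 458331.665 m; Z = (N(1−e²)+h)·sinφ = 641545.141 m.

X 6328998 m, Y 458332 m, Z 641545 m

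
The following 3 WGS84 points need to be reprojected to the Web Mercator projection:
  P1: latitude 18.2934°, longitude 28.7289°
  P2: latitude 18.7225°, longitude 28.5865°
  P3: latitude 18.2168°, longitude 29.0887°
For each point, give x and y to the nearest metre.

Web Mercator: x = R·λ, y = R·ln tan(π/4+φ/2), R = 6378137 m.
P1 (18.2934°, 28.7289°) → (3198086.519, 2071919.250) m.
P2 (18.7225°, 28.5865°) → (3182234.624, 2122291.872) m.
P3 (18.2168°, 29.0887°) → (3238139.272, 2062940.276) m.

P1: x 3198087 m, y 2071919 m; P2: x 3182235 m, y 2122292 m; P3: x 3238139 m, y 2062940 m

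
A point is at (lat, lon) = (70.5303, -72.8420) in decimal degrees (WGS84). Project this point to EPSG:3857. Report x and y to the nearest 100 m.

x -8108700 m, y 11243600 m

Web Mercator is spherical with R = a = 6378137 m.
x = R·λ = 6378137 × -1.271332734 = -8108734.348 m.
y = R·ln tan(π/4 + φ/2) = 6378137 × 1.762826797 = 11243550.820 m.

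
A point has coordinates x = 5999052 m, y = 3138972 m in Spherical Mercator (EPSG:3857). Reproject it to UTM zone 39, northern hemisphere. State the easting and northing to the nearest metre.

Web Mercator inverse (R = 6378137 m) → φ = 27.12399624°, λ = 53.89040102°.
UTM 39N forward: E = 786527.982 m, N = 3003465.942 m.

E 786528 m, N 3003466 m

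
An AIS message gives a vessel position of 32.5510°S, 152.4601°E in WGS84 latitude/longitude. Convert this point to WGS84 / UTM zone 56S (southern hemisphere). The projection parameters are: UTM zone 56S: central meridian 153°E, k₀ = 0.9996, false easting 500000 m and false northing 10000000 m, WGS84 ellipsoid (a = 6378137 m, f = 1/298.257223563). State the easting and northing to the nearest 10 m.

E 449310 m, N 6398360 m

Zone 56 central meridian λ₀ = 6×56 − 183 = 153°; Δλ = -0.5399°.
Transverse Mercator on WGS84 with k₀ = 0.9996 gives E = 449310.567 m, N = 6398358.949 m.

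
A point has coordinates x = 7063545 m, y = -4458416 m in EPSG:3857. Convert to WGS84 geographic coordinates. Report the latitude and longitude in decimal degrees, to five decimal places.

lat -37.13840°, lon 63.45290°

R = 6378137 m. λ = x/R = 63.45290434°.
φ = 2·arctan(exp(y/R)) − 90° = 2·arctan(0.49707) − 90° = -37.13840315°.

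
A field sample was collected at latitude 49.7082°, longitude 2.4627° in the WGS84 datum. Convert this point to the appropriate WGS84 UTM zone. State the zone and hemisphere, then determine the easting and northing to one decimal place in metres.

Zone 31N: E 461260.8 m, N 5506326.4 m

Longitude 2.4627° lies in the 6° band [0°, 6°), giving zone 31; latitude is north of the equator, so 31N.
Zone 31 central meridian λ₀ = 6×31 − 183 = 3°; Δλ = -0.5373°.
Transverse Mercator on WGS84 with k₀ = 0.9996 gives E = 461260.812 m, N = 5506326.416 m.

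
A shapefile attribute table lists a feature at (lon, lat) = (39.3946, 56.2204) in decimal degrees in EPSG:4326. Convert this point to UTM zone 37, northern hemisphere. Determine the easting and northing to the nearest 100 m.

Zone 37 central meridian λ₀ = 6×37 − 183 = 39°; Δλ = +0.3946°.
Transverse Mercator on WGS84 with k₀ = 0.9996 gives E = 524470.025 m, N = 6230679.990 m.

E 524500 m, N 6230700 m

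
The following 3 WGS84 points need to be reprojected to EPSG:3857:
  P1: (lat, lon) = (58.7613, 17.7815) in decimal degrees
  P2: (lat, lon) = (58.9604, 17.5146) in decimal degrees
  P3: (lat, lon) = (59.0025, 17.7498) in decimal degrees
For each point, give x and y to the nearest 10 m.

P1: x 1979430 m, y 8128970 m; P2: x 1949720 m, y 8171830 m; P3: x 1975900 m, y 8180930 m

Web Mercator: x = R·λ, y = R·ln tan(π/4+φ/2), R = 6378137 m.
P1 (58.7613°, 17.7815°) → (1979427.526, 8128972.545) m.
P2 (58.9604°, 17.5146°) → (1949716.353, 8171832.725) m.
P3 (59.0025°, 17.7498°) → (1975898.698, 8180927.251) m.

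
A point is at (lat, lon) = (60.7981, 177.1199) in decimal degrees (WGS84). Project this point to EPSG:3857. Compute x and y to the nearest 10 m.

Web Mercator is spherical with R = a = 6378137 m.
x = R·λ = 6378137 × 3.091325426 = 19716897.077 m.
y = R·ln tan(π/4 + φ/2) = 6378137 × 1.345159347 = 8579610.600 m.

x 19716900 m, y 8579610 m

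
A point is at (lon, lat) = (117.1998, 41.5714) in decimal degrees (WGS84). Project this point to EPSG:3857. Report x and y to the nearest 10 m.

Web Mercator is spherical with R = a = 6378137 m.
x = R·λ = 6378137 × 2.045522393 = 13046622.057 m.
y = R·ln tan(π/4 + φ/2) = 6378137 × 0.799134904 = 5096991.898 m.

x 13046620 m, y 5096990 m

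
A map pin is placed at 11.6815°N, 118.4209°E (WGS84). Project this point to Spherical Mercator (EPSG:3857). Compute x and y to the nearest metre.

x 13182554 m, y 1309482 m

Web Mercator is spherical with R = a = 6378137 m.
x = R·λ = 6378137 × 2.066834608 = 13182554.287 m.
y = R·ln tan(π/4 + φ/2) = 6378137 × 0.205307956 = 1309482.270 m.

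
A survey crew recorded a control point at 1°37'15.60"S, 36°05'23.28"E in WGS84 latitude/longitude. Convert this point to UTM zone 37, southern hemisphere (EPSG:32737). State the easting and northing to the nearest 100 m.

Zone 37 central meridian λ₀ = 6×37 − 183 = 39°; Δλ = -2.9102°.
Transverse Mercator on WGS84 with k₀ = 0.9996 gives E = 176156.338 m, N = 9820597.510 m.

E 176200 m, N 9820600 m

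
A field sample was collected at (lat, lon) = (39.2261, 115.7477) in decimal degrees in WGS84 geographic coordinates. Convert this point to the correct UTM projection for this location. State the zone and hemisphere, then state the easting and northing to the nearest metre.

Longitude 115.7477° lies in the 6° band [114°, 120°), giving zone 50; latitude is north of the equator, so 50N.
Zone 50 central meridian λ₀ = 6×50 − 183 = 117°; Δλ = -1.2523°.
Transverse Mercator on WGS84 with k₀ = 0.9996 gives E = 391905.369 m, N = 4342614.730 m.

Zone 50N: E 391905 m, N 4342615 m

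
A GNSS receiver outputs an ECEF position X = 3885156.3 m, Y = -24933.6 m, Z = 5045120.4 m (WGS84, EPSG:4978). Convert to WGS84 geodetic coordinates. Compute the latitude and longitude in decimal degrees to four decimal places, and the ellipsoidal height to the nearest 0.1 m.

lat 52.5860°, lon -0.3677°, h 3066.7 m

λ = atan2(Y, X) = -0.36769960°; p = √(X²+Y²) = 3885236.3 m.
Bowring's method on WGS84 (a = 6378137 m, b = 6356752.314 m) gives φ = 52.58600000°, h = 3066.658 m.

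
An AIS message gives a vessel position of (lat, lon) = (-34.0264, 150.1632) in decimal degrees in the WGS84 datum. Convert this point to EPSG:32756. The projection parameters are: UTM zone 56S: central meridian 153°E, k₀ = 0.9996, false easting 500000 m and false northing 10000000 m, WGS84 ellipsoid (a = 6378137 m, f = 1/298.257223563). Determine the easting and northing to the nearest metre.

Zone 56 central meridian λ₀ = 6×56 − 183 = 153°; Δλ = -2.8368°.
Transverse Mercator on WGS84 with k₀ = 0.9996 gives E = 238068.428 m, N = 6231286.601 m.

E 238068 m, N 6231287 m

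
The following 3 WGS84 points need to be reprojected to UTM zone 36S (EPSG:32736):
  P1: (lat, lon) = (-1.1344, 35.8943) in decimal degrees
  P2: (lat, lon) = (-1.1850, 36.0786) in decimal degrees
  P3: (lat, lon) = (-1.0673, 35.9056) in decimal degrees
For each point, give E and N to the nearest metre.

UTM zone 36S: λ₀ = 33°, k₀ = 0.9996.
P1 (-1.1344°, 35.8943°) → (822138.274, 9874453.364) m.
P2 (-1.1850°, 36.0786°) → (842664.220, 9868831.183) m.
P3 (-1.0673°, 35.9056°) → (823404.300, 9881878.300) m.

P1: E 822138 m, N 9874453 m; P2: E 842664 m, N 9868831 m; P3: E 823404 m, N 9881878 m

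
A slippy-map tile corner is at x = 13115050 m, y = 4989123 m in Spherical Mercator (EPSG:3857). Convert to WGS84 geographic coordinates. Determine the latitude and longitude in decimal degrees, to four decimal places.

lat 40.8424°, lon 117.8145°

R = 6378137 m. λ = x/R = 117.81449867°.
φ = 2·arctan(exp(y/R)) − 90° = 2·arctan(2.18633) − 90° = 40.84239716°.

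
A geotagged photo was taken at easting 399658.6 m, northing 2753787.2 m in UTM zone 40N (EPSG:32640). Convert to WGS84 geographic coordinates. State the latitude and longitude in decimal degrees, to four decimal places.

Zone 40N: λ₀ = 57°, k₀ = 0.9996, false easting 500000 m.
Meridian distance M = (N − FN)/k₀ = 2754889.2 m.
Inverse transverse Mercator on WGS84 gives φ = 24.89589971°, λ = 56.00649972°.

lat 24.8959°, lon 56.0065°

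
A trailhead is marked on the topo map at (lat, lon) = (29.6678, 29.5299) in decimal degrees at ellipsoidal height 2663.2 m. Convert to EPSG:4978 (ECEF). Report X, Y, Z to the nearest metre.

WGS84: a = 6378137 m, e² = 0.006694380; N(φ) = a/√(1−e²sin²φ) = 6383373.816 m.
X = (N+h)·cosφ·cosλ = 4828081.701 m; Y = (N+h)·cosφ·sinλ = 2734924.236 m; Z = (N(1−e²)+h)·sinφ = 3139748.004 m.

X 4828082 m, Y 2734924 m, Z 3139748 m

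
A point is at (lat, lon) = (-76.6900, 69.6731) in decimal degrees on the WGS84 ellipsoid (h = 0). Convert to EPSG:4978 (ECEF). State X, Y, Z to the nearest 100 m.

X 511700 m, Y 1381300 m, Z -6184900 m

WGS84: a = 6378137 m, e² = 0.006694380; N(φ) = a/√(1−e²sin²φ) = 6398450.963 m.
X = (N+h)·cosφ·cosλ = 511701.696 m; Y = (N+h)·cosφ·sinλ = 1381316.014 m; Z = (N(1−e²)+h)·sinφ = -6184897.200 m.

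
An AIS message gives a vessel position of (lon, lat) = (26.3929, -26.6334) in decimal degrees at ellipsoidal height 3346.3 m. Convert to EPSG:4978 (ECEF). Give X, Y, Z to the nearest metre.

X 5113219 m, Y 2537434 m, Z -2843465 m

WGS84: a = 6378137 m, e² = 0.006694380; N(φ) = a/√(1−e²sin²φ) = 6382431.493 m.
X = (N+h)·cosφ·cosλ = 5113218.587 m; Y = (N+h)·cosφ·sinλ = 2537434.041 m; Z = (N(1−e²)+h)·sinφ = -2843464.654 m.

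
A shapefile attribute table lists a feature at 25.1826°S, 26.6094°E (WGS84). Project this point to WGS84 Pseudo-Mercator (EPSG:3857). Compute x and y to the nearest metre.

Web Mercator is spherical with R = a = 6378137 m.
x = R·λ = 6378137 × 0.464421642 = 2962144.858 m.
y = R·ln tan(π/4 + φ/2) = 6378137 × -0.454394385 = -2898189.640 m.

x 2962145 m, y -2898190 m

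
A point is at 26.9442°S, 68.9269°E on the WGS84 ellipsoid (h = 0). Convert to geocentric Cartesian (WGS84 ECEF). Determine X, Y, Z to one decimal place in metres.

X 2045778.0 m, Y 5309178.0 m, Z -2872705.3 m

WGS84: a = 6378137 m, e² = 0.006694380; N(φ) = a/√(1−e²sin²φ) = 6382524.868 m.
X = (N+h)·cosφ·cosλ = 2045778.042 m; Y = (N+h)·cosφ·sinλ = 5309177.985 m; Z = (N(1−e²)+h)·sinφ = -2872705.285 m.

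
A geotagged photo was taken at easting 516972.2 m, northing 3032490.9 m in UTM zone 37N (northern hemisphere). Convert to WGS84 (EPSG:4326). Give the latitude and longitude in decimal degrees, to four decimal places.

lat 27.4157°, lon 39.1717°

Zone 37N: λ₀ = 39°, k₀ = 0.9996, false easting 500000 m.
Meridian distance M = (N − FN)/k₀ = 3033704.4 m.
Inverse transverse Mercator on WGS84 gives φ = 27.41569987°, λ = 39.17170025°.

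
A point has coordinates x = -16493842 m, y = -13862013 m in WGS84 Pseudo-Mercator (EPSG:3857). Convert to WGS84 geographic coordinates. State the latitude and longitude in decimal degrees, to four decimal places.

lat -77.0160°, lon -148.1667°

R = 6378137 m. λ = x/R = -148.16670362°.
φ = 2·arctan(exp(y/R)) − 90° = 2·arctan(0.11379) − 90° = -77.01599964°.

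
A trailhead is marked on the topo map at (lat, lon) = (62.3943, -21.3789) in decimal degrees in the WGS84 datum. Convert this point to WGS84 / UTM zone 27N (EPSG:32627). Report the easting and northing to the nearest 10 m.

E 480410 m, N 6918160 m

Zone 27 central meridian λ₀ = 6×27 − 183 = -21°; Δλ = -0.3789°.
Transverse Mercator on WGS84 with k₀ = 0.9996 gives E = 480411.282 m, N = 6918164.219 m.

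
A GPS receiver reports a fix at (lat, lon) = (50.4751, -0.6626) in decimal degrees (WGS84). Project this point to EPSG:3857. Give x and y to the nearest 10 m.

Web Mercator is spherical with R = a = 6378137 m.
x = R·λ = 6378137 × -0.011564552 = -73760.295 m.
y = R·ln tan(π/4 + φ/2) = 6378137 × 1.023647656 = 6528964.989 m.

x -73760 m, y 6528960 m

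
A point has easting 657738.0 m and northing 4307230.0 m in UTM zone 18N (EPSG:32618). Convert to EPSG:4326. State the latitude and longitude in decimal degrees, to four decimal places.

lat 38.8998°, lon -73.1810°

Zone 18N: λ₀ = -75°, k₀ = 0.9996, false easting 500000 m.
Meridian distance M = (N − FN)/k₀ = 4308953.6 m.
Inverse transverse Mercator on WGS84 gives φ = 38.89979982°, λ = -73.18099973°.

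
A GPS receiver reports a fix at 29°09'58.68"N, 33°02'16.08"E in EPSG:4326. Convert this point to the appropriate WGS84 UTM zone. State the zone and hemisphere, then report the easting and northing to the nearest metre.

Longitude 33.0378° lies in the 6° band [30°, 36°), giving zone 36; latitude is north of the equator, so 36N.
Zone 36 central meridian λ₀ = 6×36 − 183 = 33°; Δλ = +0.0378°.
Transverse Mercator on WGS84 with k₀ = 0.9996 gives E = 503675.809 m, N = 3226411.050 m.

Zone 36N: E 503676 m, N 3226411 m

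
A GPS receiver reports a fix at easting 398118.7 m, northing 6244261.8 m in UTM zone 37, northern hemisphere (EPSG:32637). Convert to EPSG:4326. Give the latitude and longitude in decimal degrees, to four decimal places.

Zone 37N: λ₀ = 39°, k₀ = 0.9996, false easting 500000 m.
Meridian distance M = (N − FN)/k₀ = 6246760.5 m.
Inverse transverse Mercator on WGS84 gives φ = 56.33209958°, λ = 37.35219948°.

lat 56.3321°, lon 37.3522°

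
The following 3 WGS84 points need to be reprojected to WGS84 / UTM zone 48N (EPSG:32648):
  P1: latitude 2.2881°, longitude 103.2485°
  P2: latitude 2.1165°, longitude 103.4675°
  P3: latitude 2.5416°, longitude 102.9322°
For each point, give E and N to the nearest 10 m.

UTM zone 48N: λ₀ = 105°, k₀ = 0.9996.
P1 (2.2881°, 103.2485°) → (305225.809, 253024.034) m.
P2 (2.1165°, 103.4675°) → (329566.272, 234022.104) m.
P3 (2.5416°, 102.9322°) → (270080.410, 281109.057) m.

P1: E 305230 m, N 253020 m; P2: E 329570 m, N 234020 m; P3: E 270080 m, N 281110 m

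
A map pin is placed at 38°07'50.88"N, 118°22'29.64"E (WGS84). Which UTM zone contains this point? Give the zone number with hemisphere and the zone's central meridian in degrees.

UTM zone = ⌊(λ + 180)/6⌋ + 1; 118.3749° ∈ [114°, 120°) → zone 50.
Hemisphere: N (φ ≥ 0).
Central meridian λ₀ = 6×50 − 183 = 117°.

Zone 50N, central meridian 117°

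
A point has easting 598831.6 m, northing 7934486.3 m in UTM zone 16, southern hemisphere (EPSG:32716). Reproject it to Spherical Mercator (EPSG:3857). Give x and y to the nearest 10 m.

Unproject from UTM 16S (λ₀ = -87°) → φ = -18.67850015°, λ = -86.06280019°.
Web Mercator (R = 6378137 m): x = -9580467.093 m, y = -2117120.839 m.

x -9580470 m, y -2117120 m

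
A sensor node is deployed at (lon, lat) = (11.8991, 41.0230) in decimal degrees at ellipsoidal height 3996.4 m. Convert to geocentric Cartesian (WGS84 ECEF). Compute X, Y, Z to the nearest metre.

X 4718317 m, Y 994228 m, Z 4166974 m

WGS84: a = 6378137 m, e² = 0.006694380; N(φ) = a/√(1−e²sin²φ) = 6387354.255 m.
X = (N+h)·cosφ·cosλ = 4718317.411 m; Y = (N+h)·cosφ·sinλ = 994228.025 m; Z = (N(1−e²)+h)·sinφ = 4166973.662 m.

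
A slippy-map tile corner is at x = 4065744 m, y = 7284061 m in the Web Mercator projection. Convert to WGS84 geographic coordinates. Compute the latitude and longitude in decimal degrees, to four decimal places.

lat 54.5971°, lon 36.5232°

R = 6378137 m. λ = x/R = 36.52319977°.
φ = 2·arctan(exp(y/R)) − 90° = 2·arctan(3.13314) − 90° = 54.59710087°.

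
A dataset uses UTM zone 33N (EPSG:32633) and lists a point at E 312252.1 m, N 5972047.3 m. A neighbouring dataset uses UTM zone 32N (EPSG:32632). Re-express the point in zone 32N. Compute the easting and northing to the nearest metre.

E 706785 m, N 5972853 m

UTM 33N → geographic: φ = 53.86289967°, λ = 12.14479928°.
UTM 32N (λ₀ = 9°) forward: E = 706785.321 m, N = 5972853.061 m.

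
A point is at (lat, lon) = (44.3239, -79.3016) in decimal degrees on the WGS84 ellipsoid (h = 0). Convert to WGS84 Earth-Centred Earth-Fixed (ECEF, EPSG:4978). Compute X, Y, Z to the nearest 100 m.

WGS84: a = 6378137 m, e² = 0.006694380; N(φ) = a/√(1−e²sin²φ) = 6388585.139 m.
X = (N+h)·cosφ·cosλ = 848445.727 m; Y = (N+h)·cosφ·sinλ = -4490959.541 m; Z = (N(1−e²)+h)·sinφ = 4433910.048 m.

X 848400 m, Y -4491000 m, Z 4433900 m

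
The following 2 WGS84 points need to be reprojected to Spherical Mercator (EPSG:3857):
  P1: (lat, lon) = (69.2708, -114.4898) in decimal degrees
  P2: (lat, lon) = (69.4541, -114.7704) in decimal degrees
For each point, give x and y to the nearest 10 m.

Web Mercator: x = R·λ, y = R·ln tan(π/4+φ/2), R = 6378137 m.
P1 (69.2708°, -114.4898°) → (-12744946.237, 10835427.342) m.
P2 (69.4541°, -114.7704°) → (-12776182.486, 10893321.235) m.

P1: x -12744950 m, y 10835430 m; P2: x -12776180 m, y 10893320 m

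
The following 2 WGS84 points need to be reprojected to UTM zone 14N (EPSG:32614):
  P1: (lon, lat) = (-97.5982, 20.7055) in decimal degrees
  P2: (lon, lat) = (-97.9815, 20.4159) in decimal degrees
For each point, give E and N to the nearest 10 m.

UTM zone 14N: λ₀ = -99°, k₀ = 0.9996.
P1 (20.7055°, -97.5982°) → (645982.260, 2290186.562) m.
P2 (20.4159°, -97.9815°) → (606262.079, 2257835.374) m.

P1: E 645980 m, N 2290190 m; P2: E 606260 m, N 2257840 m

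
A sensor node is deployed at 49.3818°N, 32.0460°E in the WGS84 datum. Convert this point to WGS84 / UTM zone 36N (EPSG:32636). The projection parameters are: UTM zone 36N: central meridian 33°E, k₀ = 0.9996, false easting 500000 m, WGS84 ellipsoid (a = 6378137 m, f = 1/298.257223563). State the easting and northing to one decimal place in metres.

Zone 36 central meridian λ₀ = 6×36 − 183 = 33°; Δλ = -0.9540°.
Transverse Mercator on WGS84 with k₀ = 0.9996 gives E = 430757.422 m, N = 5470337.675 m.

E 430757.4 m, N 5470337.7 m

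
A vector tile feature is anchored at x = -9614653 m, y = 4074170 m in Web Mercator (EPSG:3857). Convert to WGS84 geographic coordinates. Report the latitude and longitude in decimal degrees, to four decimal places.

lat 34.3372°, lon -86.3699°

R = 6378137 m. λ = x/R = -86.36989741°.
φ = 2·arctan(exp(y/R)) − 90° = 2·arctan(1.89415) − 90° = 34.33719913°.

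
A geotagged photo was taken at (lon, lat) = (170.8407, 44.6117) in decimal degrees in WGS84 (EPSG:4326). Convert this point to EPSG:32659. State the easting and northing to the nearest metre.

Zone 59 central meridian λ₀ = 6×59 − 183 = 171°; Δλ = -0.1593°.
Transverse Mercator on WGS84 with k₀ = 0.9996 gives E = 487360.211 m, N = 4939829.005 m.

E 487360 m, N 4939829 m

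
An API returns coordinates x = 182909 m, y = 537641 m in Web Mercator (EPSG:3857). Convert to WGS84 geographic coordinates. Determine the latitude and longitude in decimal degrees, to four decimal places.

lat 4.8240°, lon 1.6431°

R = 6378137 m. λ = x/R = 1.64309950°.
φ = 2·arctan(exp(y/R)) − 90° = 2·arctan(1.08795) − 90° = 4.82400180°.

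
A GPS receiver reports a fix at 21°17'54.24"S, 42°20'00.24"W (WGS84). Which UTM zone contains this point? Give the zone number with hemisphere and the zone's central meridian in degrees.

UTM zone = ⌊(λ + 180)/6⌋ + 1; -42.3334° ∈ [-48°, -42°) → zone 23.
Hemisphere: S (φ < 0).
Central meridian λ₀ = 6×23 − 183 = -45°.

Zone 23S, central meridian -45°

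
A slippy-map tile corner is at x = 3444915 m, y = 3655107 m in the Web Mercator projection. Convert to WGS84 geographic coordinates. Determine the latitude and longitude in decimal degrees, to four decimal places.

R = 6378137 m. λ = x/R = 30.94619797°.
φ = 2·arctan(exp(y/R)) − 90° = 2·arctan(1.77370) − 90° = 31.17200137°.

lat 31.1720°, lon 30.9462°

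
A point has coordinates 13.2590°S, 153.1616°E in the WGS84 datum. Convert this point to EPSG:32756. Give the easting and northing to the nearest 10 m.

E 517510 m, N 8534220 m

Zone 56 central meridian λ₀ = 6×56 − 183 = 153°; Δλ = +0.1616°.
Transverse Mercator on WGS84 with k₀ = 0.9996 gives E = 517505.795 m, N = 8534216.494 m.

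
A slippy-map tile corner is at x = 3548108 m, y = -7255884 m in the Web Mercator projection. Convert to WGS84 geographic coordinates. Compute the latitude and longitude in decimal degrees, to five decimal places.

R = 6378137 m. λ = x/R = 31.87319646°.
φ = 2·arctan(exp(y/R)) − 90° = 2·arctan(0.32058) − 90° = -54.45019959°.

lat -54.45020°, lon 31.87320°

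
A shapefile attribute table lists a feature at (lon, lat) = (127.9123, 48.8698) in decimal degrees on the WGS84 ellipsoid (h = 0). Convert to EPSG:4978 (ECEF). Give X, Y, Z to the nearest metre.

WGS84: a = 6378137 m, e² = 0.006694380; N(φ) = a/√(1−e²sin²φ) = 6390283.564 m.
X = (N+h)·cosφ·cosλ = -2582768.799 m; Y = (N+h)·cosφ·sinλ = 3316243.655 m; Z = (N(1−e²)+h)·sinφ = 4781047.035 m.

X -2582769 m, Y 3316244 m, Z 4781047 m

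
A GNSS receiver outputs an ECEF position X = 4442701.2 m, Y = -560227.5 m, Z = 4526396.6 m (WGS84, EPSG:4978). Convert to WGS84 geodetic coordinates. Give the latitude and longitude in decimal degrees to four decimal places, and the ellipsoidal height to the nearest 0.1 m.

λ = atan2(Y, X) = -7.18710021°; p = √(X²+Y²) = 4477884.4 m.
Bowring's method on WGS84 (a = 6378137 m, b = 6356752.314 m) gives φ = 45.50110015°, h = -221.947 m.

lat 45.5011°, lon -7.1871°, h -221.9 m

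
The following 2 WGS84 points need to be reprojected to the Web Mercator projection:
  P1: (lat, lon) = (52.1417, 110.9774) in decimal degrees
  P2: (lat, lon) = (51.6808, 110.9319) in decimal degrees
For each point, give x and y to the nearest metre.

P1: x 12353948 m, y 6825787 m; P2: x 12348883 m, y 6742615 m

Web Mercator: x = R·λ, y = R·ln tan(π/4+φ/2), R = 6378137 m.
P1 (52.1417°, 110.9774°) → (12353947.658, 6825787.295) m.
P2 (51.6808°, 110.9319°) → (12348882.621, 6742614.507) m.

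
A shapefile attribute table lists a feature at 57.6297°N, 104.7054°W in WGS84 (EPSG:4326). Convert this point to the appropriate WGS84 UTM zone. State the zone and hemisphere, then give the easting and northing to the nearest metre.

Zone 13N: E 517593 m, N 6387523 m

Longitude -104.7054° lies in the 6° band [-108°, -102°), giving zone 13; latitude is north of the equator, so 13N.
Zone 13 central meridian λ₀ = 6×13 − 183 = -105°; Δλ = +0.2946°.
Transverse Mercator on WGS84 with k₀ = 0.9996 gives E = 517592.937 m, N = 6387522.924 m.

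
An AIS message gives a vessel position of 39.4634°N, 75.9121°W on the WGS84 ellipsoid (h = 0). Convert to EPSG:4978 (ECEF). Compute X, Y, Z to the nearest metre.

X 1200204 m, Y -4782488 m, Z 4032167 m

WGS84: a = 6378137 m, e² = 0.006694380; N(φ) = a/√(1−e²sin²φ) = 6386778.790 m.
X = (N+h)·cosφ·cosλ = 1200204.404 m; Y = (N+h)·cosφ·sinλ = -4782488.416 m; Z = (N(1−e²)+h)·sinφ = 4032167.195 m.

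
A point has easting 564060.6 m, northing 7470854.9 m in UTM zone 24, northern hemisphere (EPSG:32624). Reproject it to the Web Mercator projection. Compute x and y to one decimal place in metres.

x -4175527.3 m, y 10255689.6 m

Unproject from UTM 24N (λ₀ = -39°) → φ = 67.34719993°, λ = -37.50940003°.
Web Mercator (R = 6378137 m): x = -4175527.312 m, y = 10255689.634 m.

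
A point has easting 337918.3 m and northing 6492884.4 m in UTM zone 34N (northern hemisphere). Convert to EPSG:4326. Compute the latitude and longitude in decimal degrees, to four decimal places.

lat 58.5462°, lon 18.2149°

Zone 34N: λ₀ = 21°, k₀ = 0.9996, false easting 500000 m.
Meridian distance M = (N − FN)/k₀ = 6495482.6 m.
Inverse transverse Mercator on WGS84 gives φ = 58.54619973°, λ = 18.21489980°.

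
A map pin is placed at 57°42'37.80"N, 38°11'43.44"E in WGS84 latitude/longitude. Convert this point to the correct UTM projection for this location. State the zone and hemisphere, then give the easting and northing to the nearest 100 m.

Longitude 38.1954° lies in the 6° band [36°, 42°), giving zone 37; latitude is north of the equator, so 37N.
Zone 37 central meridian λ₀ = 6×37 − 183 = 39°; Δλ = -0.8046°.
Transverse Mercator on WGS84 with k₀ = 0.9996 gives E = 452058.182 m, N = 6396764.540 m.

Zone 37N: E 452100 m, N 6396800 m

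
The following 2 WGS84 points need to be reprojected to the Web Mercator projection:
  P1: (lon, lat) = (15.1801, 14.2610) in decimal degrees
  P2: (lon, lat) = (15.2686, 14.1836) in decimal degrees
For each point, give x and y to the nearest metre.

P1: x 1689841 m, y 1604178 m; P2: x 1699693 m, y 1595289 m

Web Mercator: x = R·λ, y = R·ln tan(π/4+φ/2), R = 6378137 m.
P1 (14.2610°, 15.1801°) → (1689841.002, 1604177.517) m.
P2 (14.1836°, 15.2686°) → (1699692.777, 1595288.951) m.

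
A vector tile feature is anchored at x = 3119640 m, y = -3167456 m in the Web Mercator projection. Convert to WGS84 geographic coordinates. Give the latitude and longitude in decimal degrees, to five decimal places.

lat -27.35150°, lon 28.02420°

R = 6378137 m. λ = x/R = 28.02420293°.
φ = 2·arctan(exp(y/R)) − 90° = 2·arctan(0.60859) − 90° = -27.35149932°.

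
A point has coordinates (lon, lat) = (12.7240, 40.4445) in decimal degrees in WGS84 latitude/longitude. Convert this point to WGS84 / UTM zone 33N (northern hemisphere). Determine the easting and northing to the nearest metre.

Zone 33 central meridian λ₀ = 6×33 − 183 = 15°; Δλ = -2.2760°.
Transverse Mercator on WGS84 with k₀ = 0.9996 gives E = 306978.760 m, N = 4479581.984 m.

E 306979 m, N 4479582 m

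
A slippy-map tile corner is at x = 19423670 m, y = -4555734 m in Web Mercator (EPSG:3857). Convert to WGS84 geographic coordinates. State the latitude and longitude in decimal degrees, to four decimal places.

lat -37.8321°, lon 174.4858°

R = 6378137 m. λ = x/R = 174.48579635°.
φ = 2·arctan(exp(y/R)) − 90° = 2·arctan(0.48955) − 90° = -37.83209822°.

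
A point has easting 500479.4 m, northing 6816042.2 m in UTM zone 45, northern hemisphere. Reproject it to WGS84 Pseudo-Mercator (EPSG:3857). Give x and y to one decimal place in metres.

x 9685797.5 m, y 8736438.0 m

Unproject from UTM 45N (λ₀ = 87°) → φ = 61.47809977°, λ = 87.00899926°.
Web Mercator (R = 6378137 m): x = 9685797.492 m, y = 8736437.984 m.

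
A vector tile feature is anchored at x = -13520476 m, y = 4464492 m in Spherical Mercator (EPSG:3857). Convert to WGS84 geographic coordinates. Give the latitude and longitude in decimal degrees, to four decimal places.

lat 37.1819°, lon -121.4565°

R = 6378137 m. λ = x/R = -121.45650239°.
φ = 2·arctan(exp(y/R)) − 90° = 2·arctan(2.01369) − 90° = 37.18190200°.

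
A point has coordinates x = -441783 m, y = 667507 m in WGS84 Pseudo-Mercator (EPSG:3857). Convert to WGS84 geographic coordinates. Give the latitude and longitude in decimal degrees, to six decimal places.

lat 5.985401°, lon -3.968604°

R = 6378137 m. λ = x/R = -3.96860421°.
φ = 2·arctan(exp(y/R)) − 90° = 2·arctan(1.11033) − 90° = 5.98540123°.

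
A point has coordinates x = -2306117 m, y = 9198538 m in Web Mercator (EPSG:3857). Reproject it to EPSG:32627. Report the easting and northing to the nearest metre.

E 514179 m, N 7029977 m

Web Mercator inverse (R = 6378137 m) → φ = 63.39809840°, λ = -20.71620148°.
UTM 27N forward: E = 514178.981 m, N = 7029976.826 m.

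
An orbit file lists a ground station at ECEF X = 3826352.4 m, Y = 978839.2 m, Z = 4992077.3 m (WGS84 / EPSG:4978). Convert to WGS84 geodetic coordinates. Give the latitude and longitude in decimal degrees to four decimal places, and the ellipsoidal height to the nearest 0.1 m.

λ = atan2(Y, X) = 14.34940042°; p = √(X²+Y²) = 3949569.5 m.
Bowring's method on WGS84 (a = 6378137 m, b = 6356752.314 m) gives φ = 51.83720009°, h = 567.688 m.

lat 51.8372°, lon 14.3494°, h 567.7 m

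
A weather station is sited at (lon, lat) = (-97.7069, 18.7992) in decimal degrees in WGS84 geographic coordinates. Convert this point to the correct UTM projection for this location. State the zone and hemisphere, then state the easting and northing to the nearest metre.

Zone 14N: E 636270 m, N 2079105 m

Longitude -97.7069° lies in the 6° band [-102°, -96°), giving zone 14; latitude is north of the equator, so 14N.
Zone 14 central meridian λ₀ = 6×14 − 183 = -99°; Δλ = +1.2931°.
Transverse Mercator on WGS84 with k₀ = 0.9996 gives E = 636270.283 m, N = 2079105.212 m.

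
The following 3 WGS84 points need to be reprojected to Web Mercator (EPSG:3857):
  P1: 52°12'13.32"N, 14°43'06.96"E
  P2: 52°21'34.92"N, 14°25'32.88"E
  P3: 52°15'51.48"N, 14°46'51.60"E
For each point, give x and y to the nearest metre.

Web Mercator: x = R·λ, y = R·ln tan(π/4+φ/2), R = 6378137 m.
P1 (52.2037°, 14.7186°) → (1638467.057, 6837041.161) m.
P2 (52.3597°, 14.4258°) → (1605872.710, 6865426.972) m.
P3 (52.2643°, 14.7810°) → (1645413.393, 6848056.091) m.

P1: x 1638467 m, y 6837041 m; P2: x 1605873 m, y 6865427 m; P3: x 1645413 m, y 6848056 m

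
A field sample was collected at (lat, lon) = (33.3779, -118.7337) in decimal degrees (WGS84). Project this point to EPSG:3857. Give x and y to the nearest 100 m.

Web Mercator is spherical with R = a = 6378137 m.
x = R·λ = 6378137 × -2.072293998 = -13217375.024 m.
y = R·ln tan(π/4 + φ/2) = 6378137 × 0.618608845 = 3945571.964 m.

x -13217400 m, y 3945600 m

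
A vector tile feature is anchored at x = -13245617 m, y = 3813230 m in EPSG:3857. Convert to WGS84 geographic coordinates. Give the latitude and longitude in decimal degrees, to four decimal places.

R = 6378137 m. λ = x/R = -118.98740199°.
φ = 2·arctan(exp(y/R)) − 90° = 2·arctan(1.81822) − 90° = 32.37950274°.

lat 32.3795°, lon -118.9874°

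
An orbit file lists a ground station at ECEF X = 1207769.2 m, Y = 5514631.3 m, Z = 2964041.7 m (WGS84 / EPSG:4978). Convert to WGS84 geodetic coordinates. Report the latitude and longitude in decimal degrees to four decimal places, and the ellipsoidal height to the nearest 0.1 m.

λ = atan2(Y, X) = 77.64659973°; p = √(X²+Y²) = 5645340.1 m.
Bowring's method on WGS84 (a = 6378137 m, b = 6356752.314 m) gives φ = 27.85999963°, h = 2661.798 m.

lat 27.8600°, lon 77.6466°, h 2661.8 m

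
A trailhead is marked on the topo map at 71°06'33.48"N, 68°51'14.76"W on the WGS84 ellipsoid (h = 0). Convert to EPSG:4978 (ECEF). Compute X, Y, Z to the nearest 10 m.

WGS84: a = 6378137 m, e² = 0.006694380; N(φ) = a/√(1−e²sin²φ) = 6397334.312 m.
X = (N+h)·cosφ·cosλ = 747182.383 m; Y = (N+h)·cosφ·sinλ = -1931759.277 m; Z = (N(1−e²)+h)·sinφ = 6012241.121 m.

X 747180 m, Y -1931760 m, Z 6012240 m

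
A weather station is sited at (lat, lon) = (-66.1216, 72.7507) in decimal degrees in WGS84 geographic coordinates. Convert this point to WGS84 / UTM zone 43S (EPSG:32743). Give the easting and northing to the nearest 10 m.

Zone 43 central meridian λ₀ = 6×43 − 183 = 75°; Δλ = -2.2493°.
Transverse Mercator on WGS84 with k₀ = 0.9996 gives E = 398415.862 m, N = 2664712.348 m.

E 398420 m, N 2664710 m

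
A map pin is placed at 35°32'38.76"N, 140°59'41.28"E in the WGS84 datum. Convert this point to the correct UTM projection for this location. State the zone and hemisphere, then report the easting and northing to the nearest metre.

Longitude 140.9948° lies in the 6° band [138°, 144°), giving zone 54; latitude is north of the equator, so 54N.
Zone 54 central meridian λ₀ = 6×54 − 183 = 141°; Δλ = -0.0052°.
Transverse Mercator on WGS84 with k₀ = 0.9996 gives E = 499528.654 m, N = 3933384.414 m.

Zone 54N: E 499529 m, N 3933384 m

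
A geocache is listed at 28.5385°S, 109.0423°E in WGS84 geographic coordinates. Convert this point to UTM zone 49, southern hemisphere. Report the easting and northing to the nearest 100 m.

Zone 49 central meridian λ₀ = 6×49 − 183 = 111°; Δλ = -1.9577°.
Transverse Mercator on WGS84 with k₀ = 0.9996 gives E = 308458.961 m, N = 6841579.141 m.

E 308500 m, N 6841600 m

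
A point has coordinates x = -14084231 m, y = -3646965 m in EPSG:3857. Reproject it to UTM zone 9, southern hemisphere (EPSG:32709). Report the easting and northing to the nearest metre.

Web Mercator inverse (R = 6378137 m) → φ = -31.10940015°, λ = -126.52079972°.
UTM 9S forward: E = 736443.4996 m, N = 6555629.617 m.

E 736443 m, N 6555630 m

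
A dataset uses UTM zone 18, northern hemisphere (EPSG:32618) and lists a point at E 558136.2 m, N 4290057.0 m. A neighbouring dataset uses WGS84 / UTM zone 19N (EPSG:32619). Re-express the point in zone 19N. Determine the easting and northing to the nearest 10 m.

E 36670 m, N 4303360 m

UTM 18N → geographic: φ = 38.75730020°, λ = -74.33090049°.
UTM 19N (λ₀ = -69°) forward: E = 36669.685 m, N = 4303359.899 m.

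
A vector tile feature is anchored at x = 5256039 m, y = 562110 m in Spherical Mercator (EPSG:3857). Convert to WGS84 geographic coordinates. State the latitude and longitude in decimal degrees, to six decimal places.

lat 5.042996°, lon 47.215802°

R = 6378137 m. λ = x/R = 47.21580168°.
φ = 2·arctan(exp(y/R)) − 90° = 2·arctan(1.09213) − 90° = 5.04299608°.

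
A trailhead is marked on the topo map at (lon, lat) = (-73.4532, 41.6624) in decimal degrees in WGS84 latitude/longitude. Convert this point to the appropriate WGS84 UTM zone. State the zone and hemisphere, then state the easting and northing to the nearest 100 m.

Zone 18N: E 628800 m, N 4613400 m

Longitude -73.4532° lies in the 6° band [-78°, -72°), giving zone 18; latitude is north of the equator, so 18N.
Zone 18 central meridian λ₀ = 6×18 − 183 = -75°; Δλ = +1.5468°.
Transverse Mercator on WGS84 with k₀ = 0.9996 gives E = 628779.019 m, N = 4613449.662 m.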